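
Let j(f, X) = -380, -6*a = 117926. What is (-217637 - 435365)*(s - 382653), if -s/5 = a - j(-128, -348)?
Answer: 560826849688/3 ≈ 1.8694e+11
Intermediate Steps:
a = -58963/3 (a = -⅙*117926 = -58963/3 ≈ -19654.)
s = 289115/3 (s = -5*(-58963/3 - 1*(-380)) = -5*(-58963/3 + 380) = -5*(-57823/3) = 289115/3 ≈ 96372.)
(-217637 - 435365)*(s - 382653) = (-217637 - 435365)*(289115/3 - 382653) = -653002*(-858844/3) = 560826849688/3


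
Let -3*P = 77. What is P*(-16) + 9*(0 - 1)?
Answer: 1205/3 ≈ 401.67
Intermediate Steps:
P = -77/3 (P = -1/3*77 = -77/3 ≈ -25.667)
P*(-16) + 9*(0 - 1) = -77/3*(-16) + 9*(0 - 1) = 1232/3 + 9*(-1) = 1232/3 - 9 = 1205/3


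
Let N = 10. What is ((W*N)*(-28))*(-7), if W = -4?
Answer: -7840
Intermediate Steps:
((W*N)*(-28))*(-7) = (-4*10*(-28))*(-7) = -40*(-28)*(-7) = 1120*(-7) = -7840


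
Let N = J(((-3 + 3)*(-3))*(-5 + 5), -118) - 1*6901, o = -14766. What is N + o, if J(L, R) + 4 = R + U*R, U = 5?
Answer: -22379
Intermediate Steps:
J(L, R) = -4 + 6*R (J(L, R) = -4 + (R + 5*R) = -4 + 6*R)
N = -7613 (N = (-4 + 6*(-118)) - 1*6901 = (-4 - 708) - 6901 = -712 - 6901 = -7613)
N + o = -7613 - 14766 = -22379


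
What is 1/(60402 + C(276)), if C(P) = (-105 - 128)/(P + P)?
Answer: 552/33341671 ≈ 1.6556e-5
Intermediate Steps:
C(P) = -233/(2*P) (C(P) = -233*1/(2*P) = -233/(2*P))
1/(60402 + C(276)) = 1/(60402 - 233/2/276) = 1/(60402 - 233/2*1/276) = 1/(60402 - 233/552) = 1/(33341671/552) = 552/33341671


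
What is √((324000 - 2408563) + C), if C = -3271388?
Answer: I*√5355951 ≈ 2314.3*I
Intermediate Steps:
√((324000 - 2408563) + C) = √((324000 - 2408563) - 3271388) = √(-2084563 - 3271388) = √(-5355951) = I*√5355951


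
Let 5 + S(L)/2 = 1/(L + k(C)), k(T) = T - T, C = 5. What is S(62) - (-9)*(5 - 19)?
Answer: -4215/31 ≈ -135.97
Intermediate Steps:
k(T) = 0
S(L) = -10 + 2/L (S(L) = -10 + 2/(L + 0) = -10 + 2/L)
S(62) - (-9)*(5 - 19) = (-10 + 2/62) - (-9)*(5 - 19) = (-10 + 2*(1/62)) - (-9)*(-14) = (-10 + 1/31) - 1*126 = -309/31 - 126 = -4215/31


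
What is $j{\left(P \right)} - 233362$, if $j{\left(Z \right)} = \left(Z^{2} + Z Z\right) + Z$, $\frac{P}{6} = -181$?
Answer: $2124344$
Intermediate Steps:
$P = -1086$ ($P = 6 \left(-181\right) = -1086$)
$j{\left(Z \right)} = Z + 2 Z^{2}$ ($j{\left(Z \right)} = \left(Z^{2} + Z^{2}\right) + Z = 2 Z^{2} + Z = Z + 2 Z^{2}$)
$j{\left(P \right)} - 233362 = - 1086 \left(1 + 2 \left(-1086\right)\right) - 233362 = - 1086 \left(1 - 2172\right) - 233362 = \left(-1086\right) \left(-2171\right) - 233362 = 2357706 - 233362 = 2124344$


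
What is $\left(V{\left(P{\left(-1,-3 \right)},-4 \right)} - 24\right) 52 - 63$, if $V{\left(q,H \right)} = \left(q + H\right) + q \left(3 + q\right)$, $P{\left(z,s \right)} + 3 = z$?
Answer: $-1519$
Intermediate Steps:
$P{\left(z,s \right)} = -3 + z$
$V{\left(q,H \right)} = H + q + q \left(3 + q\right)$ ($V{\left(q,H \right)} = \left(H + q\right) + q \left(3 + q\right) = H + q + q \left(3 + q\right)$)
$\left(V{\left(P{\left(-1,-3 \right)},-4 \right)} - 24\right) 52 - 63 = \left(\left(-4 + \left(-3 - 1\right)^{2} + 4 \left(-3 - 1\right)\right) - 24\right) 52 - 63 = \left(\left(-4 + \left(-4\right)^{2} + 4 \left(-4\right)\right) - 24\right) 52 - 63 = \left(\left(-4 + 16 - 16\right) - 24\right) 52 - 63 = \left(-4 - 24\right) 52 - 63 = \left(-28\right) 52 - 63 = -1456 - 63 = -1519$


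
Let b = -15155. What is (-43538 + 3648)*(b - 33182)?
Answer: 1928162930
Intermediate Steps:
(-43538 + 3648)*(b - 33182) = (-43538 + 3648)*(-15155 - 33182) = -39890*(-48337) = 1928162930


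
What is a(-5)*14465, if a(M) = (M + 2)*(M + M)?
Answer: 433950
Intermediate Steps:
a(M) = 2*M*(2 + M) (a(M) = (2 + M)*(2*M) = 2*M*(2 + M))
a(-5)*14465 = (2*(-5)*(2 - 5))*14465 = (2*(-5)*(-3))*14465 = 30*14465 = 433950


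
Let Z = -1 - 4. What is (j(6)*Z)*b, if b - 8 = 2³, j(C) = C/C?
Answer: -80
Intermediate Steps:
j(C) = 1
b = 16 (b = 8 + 2³ = 8 + 8 = 16)
Z = -5
(j(6)*Z)*b = (1*(-5))*16 = -5*16 = -80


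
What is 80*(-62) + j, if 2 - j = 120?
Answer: -5078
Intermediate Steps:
j = -118 (j = 2 - 1*120 = 2 - 120 = -118)
80*(-62) + j = 80*(-62) - 118 = -4960 - 118 = -5078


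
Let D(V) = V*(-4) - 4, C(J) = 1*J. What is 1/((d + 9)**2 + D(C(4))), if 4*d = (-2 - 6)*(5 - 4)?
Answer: 1/29 ≈ 0.034483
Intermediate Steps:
C(J) = J
D(V) = -4 - 4*V (D(V) = -4*V - 4 = -4 - 4*V)
d = -2 (d = ((-2 - 6)*(5 - 4))/4 = (-8*1)/4 = (1/4)*(-8) = -2)
1/((d + 9)**2 + D(C(4))) = 1/((-2 + 9)**2 + (-4 - 4*4)) = 1/(7**2 + (-4 - 16)) = 1/(49 - 20) = 1/29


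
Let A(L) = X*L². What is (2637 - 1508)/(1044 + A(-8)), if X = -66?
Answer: -1129/3180 ≈ -0.35503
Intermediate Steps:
A(L) = -66*L²
(2637 - 1508)/(1044 + A(-8)) = (2637 - 1508)/(1044 - 66*(-8)²) = 1129/(1044 - 66*64) = 1129/(1044 - 4224) = 1129/(-3180) = 1129*(-1/3180) = -1129/3180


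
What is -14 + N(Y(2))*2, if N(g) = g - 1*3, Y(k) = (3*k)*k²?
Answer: 28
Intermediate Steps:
Y(k) = 3*k³
N(g) = -3 + g (N(g) = g - 3 = -3 + g)
-14 + N(Y(2))*2 = -14 + (-3 + 3*2³)*2 = -14 + (-3 + 3*8)*2 = -14 + (-3 + 24)*2 = -14 + 21*2 = -14 + 42 = 28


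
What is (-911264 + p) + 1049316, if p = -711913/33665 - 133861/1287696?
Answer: 5983672426830667/43350285840 ≈ 1.3803e+5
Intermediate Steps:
p = -921233953013/43350285840 (p = -711913*1/33665 - 133861*1/1287696 = -711913/33665 - 133861/1287696 = -921233953013/43350285840 ≈ -21.251)
(-911264 + p) + 1049316 = (-911264 - 921233953013/43350285840) + 1049316 = -39504476109654773/43350285840 + 1049316 = 5983672426830667/43350285840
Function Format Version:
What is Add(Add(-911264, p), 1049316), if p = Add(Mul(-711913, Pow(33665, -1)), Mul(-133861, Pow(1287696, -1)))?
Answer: Rational(5983672426830667, 43350285840) ≈ 1.3803e+5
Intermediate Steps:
p = Rational(-921233953013, 43350285840) (p = Add(Mul(-711913, Rational(1, 33665)), Mul(-133861, Rational(1, 1287696))) = Add(Rational(-711913, 33665), Rational(-133861, 1287696)) = Rational(-921233953013, 43350285840) ≈ -21.251)
Add(Add(-911264, p), 1049316) = Add(Add(-911264, Rational(-921233953013, 43350285840)), 1049316) = Add(Rational(-39504476109654773, 43350285840), 1049316) = Rational(5983672426830667, 43350285840)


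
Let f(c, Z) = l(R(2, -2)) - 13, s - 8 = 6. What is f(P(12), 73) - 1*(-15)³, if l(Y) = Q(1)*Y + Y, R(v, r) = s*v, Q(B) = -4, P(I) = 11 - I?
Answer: 3278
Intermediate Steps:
s = 14 (s = 8 + 6 = 14)
R(v, r) = 14*v
l(Y) = -3*Y (l(Y) = -4*Y + Y = -3*Y)
f(c, Z) = -97 (f(c, Z) = -42*2 - 13 = -3*28 - 13 = -84 - 13 = -97)
f(P(12), 73) - 1*(-15)³ = -97 - 1*(-15)³ = -97 - 1*(-3375) = -97 + 3375 = 3278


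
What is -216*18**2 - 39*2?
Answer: -70062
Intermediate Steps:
-216*18**2 - 39*2 = -216*324 - 78 = -69984 - 78 = -70062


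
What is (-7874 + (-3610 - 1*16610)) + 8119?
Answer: -19975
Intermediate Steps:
(-7874 + (-3610 - 1*16610)) + 8119 = (-7874 + (-3610 - 16610)) + 8119 = (-7874 - 20220) + 8119 = -28094 + 8119 = -19975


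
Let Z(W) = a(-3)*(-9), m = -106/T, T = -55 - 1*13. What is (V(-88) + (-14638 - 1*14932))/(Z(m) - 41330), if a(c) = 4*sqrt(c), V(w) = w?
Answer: 306441285/427043197 - 266922*I*sqrt(3)/427043197 ≈ 0.71759 - 0.0010826*I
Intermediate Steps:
T = -68 (T = -55 - 13 = -68)
m = 53/34 (m = -106/(-68) = -106*(-1/68) = 53/34 ≈ 1.5588)
Z(W) = -36*I*sqrt(3) (Z(W) = (4*sqrt(-3))*(-9) = (4*(I*sqrt(3)))*(-9) = (4*I*sqrt(3))*(-9) = -36*I*sqrt(3))
(V(-88) + (-14638 - 1*14932))/(Z(m) - 41330) = (-88 + (-14638 - 1*14932))/(-36*I*sqrt(3) - 41330) = (-88 + (-14638 - 14932))/(-41330 - 36*I*sqrt(3)) = (-88 - 29570)/(-41330 - 36*I*sqrt(3)) = -29658/(-41330 - 36*I*sqrt(3))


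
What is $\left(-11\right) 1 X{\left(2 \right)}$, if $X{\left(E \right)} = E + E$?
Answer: $-44$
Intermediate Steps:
$X{\left(E \right)} = 2 E$
$\left(-11\right) 1 X{\left(2 \right)} = \left(-11\right) 1 \cdot 2 \cdot 2 = \left(-11\right) 4 = -44$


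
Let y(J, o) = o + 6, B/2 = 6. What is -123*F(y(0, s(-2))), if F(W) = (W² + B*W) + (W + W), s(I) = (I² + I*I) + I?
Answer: -38376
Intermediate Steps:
B = 12 (B = 2*6 = 12)
s(I) = I + 2*I² (s(I) = (I² + I²) + I = 2*I² + I = I + 2*I²)
y(J, o) = 6 + o
F(W) = W² + 14*W (F(W) = (W² + 12*W) + (W + W) = (W² + 12*W) + 2*W = W² + 14*W)
-123*F(y(0, s(-2))) = -123*(6 - 2*(1 + 2*(-2)))*(14 + (6 - 2*(1 + 2*(-2)))) = -123*(6 - 2*(1 - 4))*(14 + (6 - 2*(1 - 4))) = -123*(6 - 2*(-3))*(14 + (6 - 2*(-3))) = -123*(6 + 6)*(14 + (6 + 6)) = -1476*(14 + 12) = -1476*26 = -123*312 = -38376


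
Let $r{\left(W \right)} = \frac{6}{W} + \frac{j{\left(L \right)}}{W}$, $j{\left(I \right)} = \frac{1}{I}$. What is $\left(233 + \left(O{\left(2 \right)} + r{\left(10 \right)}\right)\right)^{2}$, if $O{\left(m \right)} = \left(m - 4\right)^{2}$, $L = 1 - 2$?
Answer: $\frac{225625}{4} \approx 56406.0$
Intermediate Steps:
$L = -1$ ($L = 1 - 2 = -1$)
$r{\left(W \right)} = \frac{5}{W}$ ($r{\left(W \right)} = \frac{6}{W} + \frac{1}{\left(-1\right) W} = \frac{6}{W} - \frac{1}{W} = \frac{5}{W}$)
$O{\left(m \right)} = \left(-4 + m\right)^{2}$
$\left(233 + \left(O{\left(2 \right)} + r{\left(10 \right)}\right)\right)^{2} = \left(233 + \left(\left(-4 + 2\right)^{2} + \frac{5}{10}\right)\right)^{2} = \left(233 + \left(\left(-2\right)^{2} + 5 \cdot \frac{1}{10}\right)\right)^{2} = \left(233 + \left(4 + \frac{1}{2}\right)\right)^{2} = \left(233 + \frac{9}{2}\right)^{2} = \left(\frac{475}{2}\right)^{2} = \frac{225625}{4}$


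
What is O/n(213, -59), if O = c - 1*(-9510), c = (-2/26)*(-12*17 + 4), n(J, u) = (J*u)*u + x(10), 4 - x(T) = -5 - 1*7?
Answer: 123830/9639097 ≈ 0.012847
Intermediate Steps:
x(T) = 16 (x(T) = 4 - (-5 - 1*7) = 4 - (-5 - 7) = 4 - 1*(-12) = 4 + 12 = 16)
n(J, u) = 16 + J*u² (n(J, u) = (J*u)*u + 16 = J*u² + 16 = 16 + J*u²)
c = 200/13 (c = (-2*1/26)*(-204 + 4) = -1/13*(-200) = 200/13 ≈ 15.385)
O = 123830/13 (O = 200/13 - 1*(-9510) = 200/13 + 9510 = 123830/13 ≈ 9525.4)
O/n(213, -59) = 123830/(13*(16 + 213*(-59)²)) = 123830/(13*(16 + 213*3481)) = 123830/(13*(16 + 741453)) = (123830/13)/741469 = (123830/13)*(1/741469) = 123830/9639097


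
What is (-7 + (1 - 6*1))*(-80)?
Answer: 960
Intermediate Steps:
(-7 + (1 - 6*1))*(-80) = (-7 + (1 - 6))*(-80) = (-7 - 5)*(-80) = -12*(-80) = 960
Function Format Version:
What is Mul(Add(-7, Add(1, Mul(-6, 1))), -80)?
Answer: 960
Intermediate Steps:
Mul(Add(-7, Add(1, Mul(-6, 1))), -80) = Mul(Add(-7, Add(1, -6)), -80) = Mul(Add(-7, -5), -80) = Mul(-12, -80) = 960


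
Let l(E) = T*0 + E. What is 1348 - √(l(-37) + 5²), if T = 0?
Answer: 1348 - 2*I*√3 ≈ 1348.0 - 3.4641*I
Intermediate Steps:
l(E) = E (l(E) = 0*0 + E = 0 + E = E)
1348 - √(l(-37) + 5²) = 1348 - √(-37 + 5²) = 1348 - √(-37 + 25) = 1348 - √(-12) = 1348 - 2*I*√3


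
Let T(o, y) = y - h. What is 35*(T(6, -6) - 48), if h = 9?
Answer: -2205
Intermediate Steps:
T(o, y) = -9 + y (T(o, y) = y - 1*9 = y - 9 = -9 + y)
35*(T(6, -6) - 48) = 35*((-9 - 6) - 48) = 35*(-15 - 48) = 35*(-63) = -2205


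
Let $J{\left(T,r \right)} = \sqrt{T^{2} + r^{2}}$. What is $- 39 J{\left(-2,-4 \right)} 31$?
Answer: $- 2418 \sqrt{5} \approx -5406.8$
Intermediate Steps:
$- 39 J{\left(-2,-4 \right)} 31 = - 39 \sqrt{\left(-2\right)^{2} + \left(-4\right)^{2}} \cdot 31 = - 39 \sqrt{4 + 16} \cdot 31 = - 39 \sqrt{20} \cdot 31 = - 39 \cdot 2 \sqrt{5} \cdot 31 = - 78 \sqrt{5} \cdot 31 = - 2418 \sqrt{5}$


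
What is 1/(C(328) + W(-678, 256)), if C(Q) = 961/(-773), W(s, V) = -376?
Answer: -773/291609 ≈ -0.0026508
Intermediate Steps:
C(Q) = -961/773 (C(Q) = 961*(-1/773) = -961/773)
1/(C(328) + W(-678, 256)) = 1/(-961/773 - 376) = 1/(-291609/773) = -773/291609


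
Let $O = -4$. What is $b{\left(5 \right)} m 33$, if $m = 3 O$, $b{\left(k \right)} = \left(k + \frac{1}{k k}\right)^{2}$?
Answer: $- \frac{6286896}{625} \approx -10059.0$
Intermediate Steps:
$b{\left(k \right)} = \left(k + \frac{1}{k^{2}}\right)^{2}$
$m = -12$ ($m = 3 \left(-4\right) = -12$)
$b{\left(5 \right)} m 33 = \frac{\left(1 + 5^{3}\right)^{2}}{625} \left(-12\right) 33 = \frac{\left(1 + 125\right)^{2}}{625} \left(-12\right) 33 = \frac{126^{2}}{625} \left(-12\right) 33 = \frac{1}{625} \cdot 15876 \left(-12\right) 33 = \frac{15876}{625} \left(-12\right) 33 = \left(- \frac{190512}{625}\right) 33 = - \frac{6286896}{625}$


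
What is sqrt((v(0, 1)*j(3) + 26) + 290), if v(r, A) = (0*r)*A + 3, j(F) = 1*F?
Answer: 5*sqrt(13) ≈ 18.028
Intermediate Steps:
j(F) = F
v(r, A) = 3 (v(r, A) = 0*A + 3 = 0 + 3 = 3)
sqrt((v(0, 1)*j(3) + 26) + 290) = sqrt((3*3 + 26) + 290) = sqrt((9 + 26) + 290) = sqrt(35 + 290) = sqrt(325) = 5*sqrt(13)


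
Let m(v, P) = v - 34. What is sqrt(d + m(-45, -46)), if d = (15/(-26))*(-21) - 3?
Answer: I*sqrt(47242)/26 ≈ 8.3597*I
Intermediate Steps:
m(v, P) = -34 + v
d = 237/26 (d = (15*(-1/26))*(-21) - 3 = -15/26*(-21) - 3 = 315/26 - 3 = 237/26 ≈ 9.1154)
sqrt(d + m(-45, -46)) = sqrt(237/26 + (-34 - 45)) = sqrt(237/26 - 79) = sqrt(-1817/26) = I*sqrt(47242)/26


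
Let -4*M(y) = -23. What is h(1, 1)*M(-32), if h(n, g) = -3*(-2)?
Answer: 69/2 ≈ 34.500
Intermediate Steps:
M(y) = 23/4 (M(y) = -¼*(-23) = 23/4)
h(n, g) = 6
h(1, 1)*M(-32) = 6*(23/4) = 69/2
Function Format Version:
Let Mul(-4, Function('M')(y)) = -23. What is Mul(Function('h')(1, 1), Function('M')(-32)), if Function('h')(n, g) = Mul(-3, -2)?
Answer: Rational(69, 2) ≈ 34.500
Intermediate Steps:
Function('M')(y) = Rational(23, 4) (Function('M')(y) = Mul(Rational(-1, 4), -23) = Rational(23, 4))
Function('h')(n, g) = 6
Mul(Function('h')(1, 1), Function('M')(-32)) = Mul(6, Rational(23, 4)) = Rational(69, 2)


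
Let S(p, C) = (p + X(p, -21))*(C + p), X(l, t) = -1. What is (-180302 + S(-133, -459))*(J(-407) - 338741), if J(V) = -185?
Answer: 34222713924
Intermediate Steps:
S(p, C) = (-1 + p)*(C + p) (S(p, C) = (p - 1)*(C + p) = (-1 + p)*(C + p))
(-180302 + S(-133, -459))*(J(-407) - 338741) = (-180302 + ((-133)² - 1*(-459) - 1*(-133) - 459*(-133)))*(-185 - 338741) = (-180302 + (17689 + 459 + 133 + 61047))*(-338926) = (-180302 + 79328)*(-338926) = -100974*(-338926) = 34222713924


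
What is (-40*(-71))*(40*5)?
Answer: 568000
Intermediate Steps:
(-40*(-71))*(40*5) = 2840*200 = 568000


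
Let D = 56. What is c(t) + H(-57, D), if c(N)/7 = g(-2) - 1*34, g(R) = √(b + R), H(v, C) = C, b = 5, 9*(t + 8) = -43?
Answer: -182 + 7*√3 ≈ -169.88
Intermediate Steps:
t = -115/9 (t = -8 + (⅑)*(-43) = -8 - 43/9 = -115/9 ≈ -12.778)
g(R) = √(5 + R)
c(N) = -238 + 7*√3 (c(N) = 7*(√(5 - 2) - 1*34) = 7*(√3 - 34) = 7*(-34 + √3) = -238 + 7*√3)
c(t) + H(-57, D) = (-238 + 7*√3) + 56 = -182 + 7*√3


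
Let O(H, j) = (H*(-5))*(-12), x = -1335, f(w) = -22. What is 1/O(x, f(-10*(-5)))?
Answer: -1/80100 ≈ -1.2484e-5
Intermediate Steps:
O(H, j) = 60*H (O(H, j) = -5*H*(-12) = 60*H)
1/O(x, f(-10*(-5))) = 1/(60*(-1335)) = 1/(-80100) = -1/80100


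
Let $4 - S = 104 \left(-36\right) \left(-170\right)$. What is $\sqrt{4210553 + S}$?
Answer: $\sqrt{3574077} \approx 1890.5$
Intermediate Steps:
$S = -636476$ ($S = 4 - 104 \left(-36\right) \left(-170\right) = 4 - \left(-3744\right) \left(-170\right) = 4 - 636480 = -636476$)
$\sqrt{4210553 + S} = \sqrt{4210553 - 636476} = \sqrt{3574077}$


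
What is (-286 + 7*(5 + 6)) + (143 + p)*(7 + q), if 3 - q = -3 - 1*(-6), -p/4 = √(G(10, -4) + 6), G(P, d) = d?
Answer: 792 - 28*√2 ≈ 752.40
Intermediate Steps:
p = -4*√2 (p = -4*√(-4 + 6) = -4*√2 ≈ -5.6569)
q = 0 (q = 3 - (-3 - 1*(-6)) = 3 - (-3 + 6) = 3 - 1*3 = 3 - 3 = 0)
(-286 + 7*(5 + 6)) + (143 + p)*(7 + q) = (-286 + 7*(5 + 6)) + (143 - 4*√2)*(7 + 0) = (-286 + 7*11) + (143 - 4*√2)*7 = (-286 + 77) + (1001 - 28*√2) = -209 + (1001 - 28*√2) = 792 - 28*√2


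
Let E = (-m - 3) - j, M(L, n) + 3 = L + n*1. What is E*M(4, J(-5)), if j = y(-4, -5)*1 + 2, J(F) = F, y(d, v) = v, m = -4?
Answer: -16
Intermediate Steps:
j = -3 (j = -5*1 + 2 = -5 + 2 = -3)
M(L, n) = -3 + L + n (M(L, n) = -3 + (L + n*1) = -3 + (L + n) = -3 + L + n)
E = 4 (E = (-1*(-4) - 3) - 1*(-3) = (4 - 3) + 3 = 1 + 3 = 4)
E*M(4, J(-5)) = 4*(-3 + 4 - 5) = 4*(-4) = -16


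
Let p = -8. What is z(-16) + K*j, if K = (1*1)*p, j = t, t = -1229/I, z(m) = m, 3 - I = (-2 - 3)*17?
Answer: 1053/11 ≈ 95.727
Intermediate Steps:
I = 88 (I = 3 - (-2 - 3)*17 = 3 - (-5)*17 = 3 - 1*(-85) = 3 + 85 = 88)
t = -1229/88 ≈ -13.966
j = -1229/88 ≈ -13.966
K = -8 (K = (1*1)*(-8) = 1*(-8) = -8)
z(-16) + K*j = -16 - 8*(-1229/88) = -16 + 1229/11 = 1053/11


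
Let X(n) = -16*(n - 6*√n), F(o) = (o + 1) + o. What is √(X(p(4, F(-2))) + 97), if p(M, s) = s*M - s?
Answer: √(241 + 288*I) ≈ 17.558 + 8.2016*I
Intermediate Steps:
F(o) = 1 + 2*o (F(o) = (1 + o) + o = 1 + 2*o)
p(M, s) = -s + M*s (p(M, s) = M*s - s = -s + M*s)
X(n) = -16*n + 96*√n
√(X(p(4, F(-2))) + 97) = √((-16*(1 + 2*(-2))*(-1 + 4) + 96*√((1 + 2*(-2))*(-1 + 4))) + 97) = √((-16*(1 - 4)*3 + 96*√((1 - 4)*3)) + 97) = √((-(-48)*3 + 96*√(-3*3)) + 97) = √((-16*(-9) + 96*√(-9)) + 97) = √((144 + 96*(3*I)) + 97) = √((144 + 288*I) + 97) = √(241 + 288*I)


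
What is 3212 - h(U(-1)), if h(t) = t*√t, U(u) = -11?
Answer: 3212 + 11*I*√11 ≈ 3212.0 + 36.483*I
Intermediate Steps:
h(t) = t^(3/2)
3212 - h(U(-1)) = 3212 - (-11)^(3/2) = 3212 - (-11)*I*√11 = 3212 + 11*I*√11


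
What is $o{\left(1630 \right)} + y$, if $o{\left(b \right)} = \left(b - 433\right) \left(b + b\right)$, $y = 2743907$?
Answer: $6646127$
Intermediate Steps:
$o{\left(b \right)} = 2 b \left(-433 + b\right)$ ($o{\left(b \right)} = \left(-433 + b\right) 2 b = 2 b \left(-433 + b\right)$)
$o{\left(1630 \right)} + y = 2 \cdot 1630 \left(-433 + 1630\right) + 2743907 = 2 \cdot 1630 \cdot 1197 + 2743907 = 3902220 + 2743907 = 6646127$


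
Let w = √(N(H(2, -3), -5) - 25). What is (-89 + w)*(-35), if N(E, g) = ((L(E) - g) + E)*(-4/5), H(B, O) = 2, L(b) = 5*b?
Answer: 3115 - 7*I*√965 ≈ 3115.0 - 217.45*I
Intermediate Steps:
N(E, g) = -24*E/5 + 4*g/5 (N(E, g) = ((5*E - g) + E)*(-4/5) = ((-g + 5*E) + E)*(-4*⅕) = (-g + 6*E)*(-⅘) = -24*E/5 + 4*g/5)
w = I*√965/5 (w = √((-24/5*2 + (⅘)*(-5)) - 25) = √((-48/5 - 4) - 25) = √(-68/5 - 25) = √(-193/5) = I*√965/5 ≈ 6.2129*I)
(-89 + w)*(-35) = (-89 + I*√965/5)*(-35) = 3115 - 7*I*√965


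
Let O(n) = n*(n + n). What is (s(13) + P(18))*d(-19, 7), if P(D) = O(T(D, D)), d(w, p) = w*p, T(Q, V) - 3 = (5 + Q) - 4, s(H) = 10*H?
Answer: -146034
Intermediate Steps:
T(Q, V) = 4 + Q (T(Q, V) = 3 + ((5 + Q) - 4) = 3 + (1 + Q) = 4 + Q)
O(n) = 2*n**2 (O(n) = n*(2*n) = 2*n**2)
d(w, p) = p*w
P(D) = 2*(4 + D)**2
(s(13) + P(18))*d(-19, 7) = (10*13 + 2*(4 + 18)**2)*(7*(-19)) = (130 + 2*22**2)*(-133) = (130 + 2*484)*(-133) = (130 + 968)*(-133) = 1098*(-133) = -146034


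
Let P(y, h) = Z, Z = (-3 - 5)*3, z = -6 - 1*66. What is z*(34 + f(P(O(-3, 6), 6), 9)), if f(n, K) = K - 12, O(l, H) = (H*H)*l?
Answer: -2232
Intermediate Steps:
z = -72 (z = -6 - 66 = -72)
Z = -24 (Z = -8*3 = -24)
O(l, H) = l*H**2 (O(l, H) = H**2*l = l*H**2)
P(y, h) = -24
f(n, K) = -12 + K
z*(34 + f(P(O(-3, 6), 6), 9)) = -72*(34 + (-12 + 9)) = -72*(34 - 3) = -72*31 = -2232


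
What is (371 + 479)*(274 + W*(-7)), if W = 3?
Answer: 215050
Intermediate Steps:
(371 + 479)*(274 + W*(-7)) = (371 + 479)*(274 + 3*(-7)) = 850*(274 - 21) = 850*253 = 215050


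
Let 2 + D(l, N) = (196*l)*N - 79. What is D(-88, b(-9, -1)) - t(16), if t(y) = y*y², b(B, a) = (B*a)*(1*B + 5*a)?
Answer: 2169071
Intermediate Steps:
b(B, a) = B*a*(B + 5*a) (b(B, a) = (B*a)*(B + 5*a) = B*a*(B + 5*a))
t(y) = y³
D(l, N) = -81 + 196*N*l (D(l, N) = -2 + ((196*l)*N - 79) = -2 + (196*N*l - 79) = -2 + (-79 + 196*N*l) = -81 + 196*N*l)
D(-88, b(-9, -1)) - t(16) = (-81 + 196*(-9*(-1)*(-9 + 5*(-1)))*(-88)) - 1*16³ = (-81 + 196*(-9*(-1)*(-9 - 5))*(-88)) - 1*4096 = (-81 + 196*(-9*(-1)*(-14))*(-88)) - 4096 = (-81 + 196*(-126)*(-88)) - 4096 = (-81 + 2173248) - 4096 = 2173167 - 4096 = 2169071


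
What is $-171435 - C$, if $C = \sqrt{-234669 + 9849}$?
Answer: $-171435 - 6 i \sqrt{6245} \approx -1.7144 \cdot 10^{5} - 474.15 i$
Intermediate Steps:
$C = 6 i \sqrt{6245}$ ($C = \sqrt{-224820} = 6 i \sqrt{6245} \approx 474.15 i$)
$-171435 - C = -171435 - 6 i \sqrt{6245}$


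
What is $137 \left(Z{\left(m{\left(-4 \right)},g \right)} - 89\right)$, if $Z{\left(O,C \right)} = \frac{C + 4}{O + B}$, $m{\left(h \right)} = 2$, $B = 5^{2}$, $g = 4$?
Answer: $- \frac{328115}{27} \approx -12152.0$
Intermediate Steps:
$B = 25$
$Z{\left(O,C \right)} = \frac{4 + C}{25 + O}$ ($Z{\left(O,C \right)} = \frac{C + 4}{O + 25} = \frac{4 + C}{25 + O}$)
$137 \left(Z{\left(m{\left(-4 \right)},g \right)} - 89\right) = 137 \left(\frac{4 + 4}{25 + 2} - 89\right) = 137 \left(\frac{1}{27} \cdot 8 - 89\right) = 137 \left(\frac{8}{27} - 89\right) = 137 \left(- \frac{2395}{27}\right) = - \frac{328115}{27}$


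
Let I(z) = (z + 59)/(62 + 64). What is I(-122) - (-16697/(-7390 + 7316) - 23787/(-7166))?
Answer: -60838041/265142 ≈ -229.45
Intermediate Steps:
I(z) = 59/126 + z/126 (I(z) = (59 + z)/126 = (59 + z)*(1/126) = 59/126 + z/126)
I(-122) - (-16697/(-7390 + 7316) - 23787/(-7166)) = (59/126 + (1/126)*(-122)) - (-16697/(-7390 + 7316) - 23787/(-7166)) = (59/126 - 61/63) - (-16697/(-74) - 23787*(-1/7166)) = -½ - (-16697*(-1/74) + 23787/7166) = -½ - (16697/74 + 23787/7166) = -½ - 1*30352735/132571 = -½ - 30352735/132571 = -60838041/265142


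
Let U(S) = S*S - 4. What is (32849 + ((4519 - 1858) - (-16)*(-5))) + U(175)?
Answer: 66051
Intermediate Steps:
U(S) = -4 + S² (U(S) = S² - 4 = -4 + S²)
(32849 + ((4519 - 1858) - (-16)*(-5))) + U(175) = (32849 + ((4519 - 1858) - (-16)*(-5))) + (-4 + 175²) = (32849 + (2661 - 1*80)) + (-4 + 30625) = (32849 + (2661 - 80)) + 30621 = (32849 + 2581) + 30621 = 35430 + 30621 = 66051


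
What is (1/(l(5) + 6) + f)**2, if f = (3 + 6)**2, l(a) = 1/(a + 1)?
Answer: 9018009/1369 ≈ 6587.3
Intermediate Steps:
l(a) = 1/(1 + a)
f = 81 (f = 9**2 = 81)
(1/(l(5) + 6) + f)**2 = (1/(1/(1 + 5) + 6) + 81)**2 = (1/(1/6 + 6) + 81)**2 = (1/(37/6) + 81)**2 = (6/37 + 81)**2 = (3003/37)**2 = 9018009/1369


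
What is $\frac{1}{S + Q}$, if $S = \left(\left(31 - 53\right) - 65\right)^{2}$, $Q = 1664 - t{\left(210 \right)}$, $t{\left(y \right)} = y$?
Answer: $\frac{1}{9023} \approx 0.00011083$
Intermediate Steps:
$Q = 1454$ ($Q = 1664 - 210 = 1454$)
$S = 7569$ ($S = \left(\left(31 - 53\right) - 65\right)^{2} = \left(-22 - 65\right)^{2} = \left(-87\right)^{2} = 7569$)
$\frac{1}{S + Q} = \frac{1}{7569 + 1454} = \frac{1}{9023}$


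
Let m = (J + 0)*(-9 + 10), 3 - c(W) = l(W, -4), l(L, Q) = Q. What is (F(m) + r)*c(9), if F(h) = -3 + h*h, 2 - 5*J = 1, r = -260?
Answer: -46018/25 ≈ -1840.7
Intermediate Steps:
J = ⅕ (J = ⅖ - ⅕*1 = ⅖ - ⅕ = ⅕ ≈ 0.20000)
c(W) = 7 (c(W) = 3 - 1*(-4) = 3 + 4 = 7)
m = ⅕ (m = (⅕ + 0)*(-9 + 10) = (⅕)*1 = ⅕ ≈ 0.20000)
F(h) = -3 + h²
(F(m) + r)*c(9) = ((-3 + (⅕)²) - 260)*7 = ((-3 + 1/25) - 260)*7 = (-74/25 - 260)*7 = -6574/25*7 = -46018/25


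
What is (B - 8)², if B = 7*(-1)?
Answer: 225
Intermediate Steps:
B = -7
(B - 8)² = (-7 - 8)² = (-15)² = 225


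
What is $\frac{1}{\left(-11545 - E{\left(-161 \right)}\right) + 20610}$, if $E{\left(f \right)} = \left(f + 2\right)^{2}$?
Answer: $- \frac{1}{16216} \approx -6.1668 \cdot 10^{-5}$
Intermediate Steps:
$E{\left(f \right)} = \left(2 + f\right)^{2}$
$\frac{1}{\left(-11545 - E{\left(-161 \right)}\right) + 20610} = \frac{1}{\left(-11545 - \left(2 - 161\right)^{2}\right) + 20610} = \frac{1}{\left(-11545 - \left(-159\right)^{2}\right) + 20610} = \frac{1}{\left(-11545 - 25281\right) + 20610} = \frac{1}{-36826 + 20610} = \frac{1}{-16216} = - \frac{1}{16216}$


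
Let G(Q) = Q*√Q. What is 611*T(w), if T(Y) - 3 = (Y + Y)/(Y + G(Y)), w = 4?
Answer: 6721/3 ≈ 2240.3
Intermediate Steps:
G(Q) = Q^(3/2)
T(Y) = 3 + 2*Y/(Y + Y^(3/2)) (T(Y) = 3 + (Y + Y)/(Y + Y^(3/2)) = 3 + (2*Y)/(Y + Y^(3/2)) = 3 + 2*Y/(Y + Y^(3/2)))
611*T(w) = 611*((3*4^(3/2) + 5*4)/(4 + 4^(3/2))) = 611*((3*8 + 20)/(4 + 8)) = 611*((24 + 20)/12) = 611*((1/12)*44) = 611*(11/3) = 6721/3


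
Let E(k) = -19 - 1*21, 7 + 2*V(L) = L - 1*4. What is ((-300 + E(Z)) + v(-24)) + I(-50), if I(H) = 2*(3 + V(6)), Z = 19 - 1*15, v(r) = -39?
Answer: -378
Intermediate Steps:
V(L) = -11/2 + L/2 (V(L) = -7/2 + (L - 1*4)/2 = -7/2 + (L - 4)/2 = -7/2 + (-4 + L)/2 = -7/2 + (-2 + L/2) = -11/2 + L/2)
Z = 4 (Z = 19 - 15 = 4)
E(k) = -40 (E(k) = -19 - 21 = -40)
I(H) = 1 (I(H) = 2*(3 + (-11/2 + (1/2)*6)) = 2*(3 + (-11/2 + 3)) = 2*(3 - 5/2) = 2*(1/2) = 1)
((-300 + E(Z)) + v(-24)) + I(-50) = ((-300 - 40) - 39) + 1 = (-340 - 39) + 1 = -379 + 1 = -378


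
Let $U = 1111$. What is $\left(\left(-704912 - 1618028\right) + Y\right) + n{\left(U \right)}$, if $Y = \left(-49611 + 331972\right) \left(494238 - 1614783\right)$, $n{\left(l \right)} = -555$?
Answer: $-316400530240$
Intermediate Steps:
$Y = -316398206745$ ($Y = 282361 \left(-1120545\right) = -316398206745$)
$\left(\left(-704912 - 1618028\right) + Y\right) + n{\left(U \right)} = \left(\left(-704912 - 1618028\right) - 316398206745\right) - 555 = \left(-2322940 - 316398206745\right) - 555 = -316400529685 - 555 = -316400530240$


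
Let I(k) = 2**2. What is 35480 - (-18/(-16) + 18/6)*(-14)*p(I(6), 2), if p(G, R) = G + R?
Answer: 71653/2 ≈ 35827.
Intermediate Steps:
I(k) = 4
35480 - (-18/(-16) + 18/6)*(-14)*p(I(6), 2) = 35480 - (-18/(-16) + 18/6)*(-14)*(4 + 2) = 35480 - (-18*(-1/16) + 18*(1/6))*(-14)*6 = 35480 - (9/8 + 3)*(-14)*6 = 35480 - (33/8)*(-14)*6 = 35480 - (-231)*6/4 = 35480 - 1*(-693/2) = 35480 + 693/2 = 71653/2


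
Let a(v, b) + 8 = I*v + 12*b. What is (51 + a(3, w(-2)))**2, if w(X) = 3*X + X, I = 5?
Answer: 1444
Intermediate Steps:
w(X) = 4*X
a(v, b) = -8 + 5*v + 12*b (a(v, b) = -8 + (5*v + 12*b) = -8 + 5*v + 12*b)
(51 + a(3, w(-2)))**2 = (51 + (-8 + 5*3 + 12*(4*(-2))))**2 = (51 + (-8 + 15 + 12*(-8)))**2 = (51 + (-8 + 15 - 96))**2 = (51 - 89)**2 = (-38)**2 = 1444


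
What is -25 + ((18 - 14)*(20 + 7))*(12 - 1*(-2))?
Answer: 1487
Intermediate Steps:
-25 + ((18 - 14)*(20 + 7))*(12 - 1*(-2)) = -25 + (4*27)*(12 + 2) = -25 + 108*14 = -25 + 1512 = 1487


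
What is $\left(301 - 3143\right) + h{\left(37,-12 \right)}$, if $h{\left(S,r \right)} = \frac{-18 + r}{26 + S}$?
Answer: $- \frac{59692}{21} \approx -2842.5$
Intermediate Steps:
$h{\left(S,r \right)} = \frac{-18 + r}{26 + S}$
$\left(301 - 3143\right) + h{\left(37,-12 \right)} = \left(301 - 3143\right) + \frac{-18 - 12}{26 + 37} = -2842 + \frac{1}{63} \left(-30\right) = -2842 - \frac{10}{21} = - \frac{59692}{21}$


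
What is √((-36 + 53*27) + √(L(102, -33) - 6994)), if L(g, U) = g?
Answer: √(1395 + 2*I*√1723) ≈ 37.366 + 1.1109*I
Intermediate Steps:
√((-36 + 53*27) + √(L(102, -33) - 6994)) = √((-36 + 53*27) + √(102 - 6994)) = √((-36 + 1431) + √(-6892)) = √(1395 + 2*I*√1723)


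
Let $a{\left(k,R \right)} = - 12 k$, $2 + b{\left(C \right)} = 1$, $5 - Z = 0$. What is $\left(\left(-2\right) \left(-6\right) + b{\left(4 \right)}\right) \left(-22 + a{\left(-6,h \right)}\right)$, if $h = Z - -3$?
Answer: $550$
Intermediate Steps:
$Z = 5$ ($Z = 5 - 0 = 5 + 0 = 5$)
$b{\left(C \right)} = -1$ ($b{\left(C \right)} = -2 + 1 = -1$)
$h = 8$ ($h = 5 - -3 = 5 + 3 = 8$)
$\left(\left(-2\right) \left(-6\right) + b{\left(4 \right)}\right) \left(-22 + a{\left(-6,h \right)}\right) = \left(\left(-2\right) \left(-6\right) - 1\right) \left(-22 - -72\right) = \left(12 - 1\right) \left(-22 + 72\right) = 11 \cdot 50 = 550$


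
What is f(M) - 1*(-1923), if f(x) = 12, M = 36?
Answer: 1935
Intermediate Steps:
f(M) - 1*(-1923) = 12 - 1*(-1923) = 12 + 1923 = 1935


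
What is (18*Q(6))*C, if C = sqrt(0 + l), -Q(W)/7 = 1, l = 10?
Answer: -126*sqrt(10) ≈ -398.45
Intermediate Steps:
Q(W) = -7 (Q(W) = -7*1 = -7)
C = sqrt(10) (C = sqrt(0 + 10) = sqrt(10) ≈ 3.1623)
(18*Q(6))*C = (18*(-7))*sqrt(10) = -126*sqrt(10)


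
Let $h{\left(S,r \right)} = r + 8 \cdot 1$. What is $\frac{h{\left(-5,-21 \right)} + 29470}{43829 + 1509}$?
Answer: $\frac{29457}{45338} \approx 0.64972$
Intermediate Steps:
$h{\left(S,r \right)} = 8 + r$ ($h{\left(S,r \right)} = r + 8 = 8 + r$)
$\frac{h{\left(-5,-21 \right)} + 29470}{43829 + 1509} = \frac{\left(8 - 21\right) + 29470}{43829 + 1509} = \frac{-13 + 29470}{45338} = 29457 \cdot \frac{1}{45338} = \frac{29457}{45338}$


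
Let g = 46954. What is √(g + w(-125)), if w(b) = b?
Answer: √46829 ≈ 216.40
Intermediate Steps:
√(g + w(-125)) = √(46954 - 125) = √46829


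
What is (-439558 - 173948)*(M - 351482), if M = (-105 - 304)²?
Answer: 113008418706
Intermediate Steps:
M = 167281 (M = (-409)² = 167281)
(-439558 - 173948)*(M - 351482) = (-439558 - 173948)*(167281 - 351482) = -613506*(-184201) = 113008418706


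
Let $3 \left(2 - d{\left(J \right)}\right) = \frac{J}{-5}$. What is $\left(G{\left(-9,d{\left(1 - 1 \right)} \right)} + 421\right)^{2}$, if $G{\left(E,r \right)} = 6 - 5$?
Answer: $178084$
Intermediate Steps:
$d{\left(J \right)} = 2 + \frac{J}{15}$ ($d{\left(J \right)} = 2 - \frac{J \frac{1}{-5}}{3} = 2 - \frac{J \left(- \frac{1}{5}\right)}{3} = 2 - \frac{\left(- \frac{1}{5}\right) J}{3} = 2 + \frac{J}{15}$)
$G{\left(E,r \right)} = 1$ ($G{\left(E,r \right)} = 6 - 5 = 1$)
$\left(G{\left(-9,d{\left(1 - 1 \right)} \right)} + 421\right)^{2} = \left(1 + 421\right)^{2} = 422^{2} = 178084$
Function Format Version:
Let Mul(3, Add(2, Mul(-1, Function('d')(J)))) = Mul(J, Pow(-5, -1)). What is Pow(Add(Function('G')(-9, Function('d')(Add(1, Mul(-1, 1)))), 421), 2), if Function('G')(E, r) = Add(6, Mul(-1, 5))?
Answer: 178084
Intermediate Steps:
Function('d')(J) = Add(2, Mul(Rational(1, 15), J)) (Function('d')(J) = Add(2, Mul(Rational(-1, 3), Mul(J, Pow(-5, -1)))) = Add(2, Mul(Rational(-1, 3), Mul(J, Rational(-1, 5)))) = Add(2, Mul(Rational(-1, 3), Mul(Rational(-1, 5), J))) = Add(2, Mul(Rational(1, 15), J)))
Function('G')(E, r) = 1 (Function('G')(E, r) = Add(6, -5) = 1)
Pow(Add(Function('G')(-9, Function('d')(Add(1, Mul(-1, 1)))), 421), 2) = Pow(Add(1, 421), 2) = Pow(422, 2) = 178084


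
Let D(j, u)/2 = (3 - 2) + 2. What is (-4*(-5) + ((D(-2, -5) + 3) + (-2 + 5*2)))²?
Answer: 1369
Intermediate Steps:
D(j, u) = 6 (D(j, u) = 2*((3 - 2) + 2) = 2*(1 + 2) = 2*3 = 6)
(-4*(-5) + ((D(-2, -5) + 3) + (-2 + 5*2)))² = (-4*(-5) + ((6 + 3) + (-2 + 5*2)))² = (20 + (9 + (-2 + 10)))² = (20 + (9 + 8))² = (20 + 17)² = 37² = 1369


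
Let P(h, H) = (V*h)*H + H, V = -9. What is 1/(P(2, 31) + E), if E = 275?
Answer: -1/252 ≈ -0.0039683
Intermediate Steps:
P(h, H) = H - 9*H*h (P(h, H) = (-9*h)*H + H = -9*H*h + H = H - 9*H*h)
1/(P(2, 31) + E) = 1/(31*(1 - 9*2) + 275) = 1/(31*(1 - 18) + 275) = 1/(31*(-17) + 275) = 1/(-527 + 275) = 1/(-252) = -1/252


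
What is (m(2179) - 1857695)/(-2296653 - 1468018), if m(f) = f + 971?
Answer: 1854545/3764671 ≈ 0.49262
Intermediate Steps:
m(f) = 971 + f
(m(2179) - 1857695)/(-2296653 - 1468018) = ((971 + 2179) - 1857695)/(-2296653 - 1468018) = (3150 - 1857695)/(-3764671) = -1854545*(-1/3764671) = 1854545/3764671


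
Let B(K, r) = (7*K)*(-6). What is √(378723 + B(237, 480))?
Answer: √368769 ≈ 607.26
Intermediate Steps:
B(K, r) = -42*K
√(378723 + B(237, 480)) = √(378723 - 42*237) = √(378723 - 9954) = √368769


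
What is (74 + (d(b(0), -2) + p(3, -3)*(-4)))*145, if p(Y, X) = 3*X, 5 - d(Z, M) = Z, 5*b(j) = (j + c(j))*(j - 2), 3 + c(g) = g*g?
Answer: 16501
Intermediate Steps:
c(g) = -3 + g**2 (c(g) = -3 + g*g = -3 + g**2)
b(j) = (-2 + j)*(-3 + j + j**2)/5 (b(j) = ((j + (-3 + j**2))*(j - 2))/5 = ((-3 + j + j**2)*(-2 + j))/5 = ((-2 + j)*(-3 + j + j**2))/5 = (-2 + j)*(-3 + j + j**2)/5)
d(Z, M) = 5 - Z
(74 + (d(b(0), -2) + p(3, -3)*(-4)))*145 = (74 + ((5 - (6/5 - 1*0 - 1/5*0**2 + (1/5)*0**3)) + (3*(-3))*(-4)))*145 = (74 + ((5 - (6/5 + 0 - 1/5*0 + (1/5)*0)) - 9*(-4)))*145 = (74 + ((5 - (6/5 + 0 + 0 + 0)) + 36))*145 = (74 + ((5 - 1*6/5) + 36))*145 = (74 + ((5 - 6/5) + 36))*145 = (74 + (19/5 + 36))*145 = (74 + 199/5)*145 = (569/5)*145 = 16501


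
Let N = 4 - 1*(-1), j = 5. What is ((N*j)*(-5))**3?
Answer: -1953125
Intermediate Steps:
N = 5 (N = 4 + 1 = 5)
((N*j)*(-5))**3 = ((5*5)*(-5))**3 = (25*(-5))**3 = (-125)**3 = -1953125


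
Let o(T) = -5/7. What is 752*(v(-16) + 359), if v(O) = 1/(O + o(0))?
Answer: 31580992/117 ≈ 2.6992e+5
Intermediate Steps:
o(T) = -5/7 (o(T) = -5*1/7 = -5/7)
v(O) = 1/(-5/7 + O) (v(O) = 1/(O - 5/7) = 1/(-5/7 + O))
752*(v(-16) + 359) = 752*(7/(-5 + 7*(-16)) + 359) = 752*(7/(-5 - 112) + 359) = 752*(7/(-117) + 359) = 752*(7*(-1/117) + 359) = 752*(-7/117 + 359) = 752*(41996/117) = 31580992/117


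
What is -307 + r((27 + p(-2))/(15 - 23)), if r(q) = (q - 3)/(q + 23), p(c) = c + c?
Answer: -49474/161 ≈ -307.29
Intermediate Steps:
p(c) = 2*c
r(q) = (-3 + q)/(23 + q)
-307 + r((27 + p(-2))/(15 - 23)) = -307 + (-3 + (27 + 2*(-2))/(15 - 23))/(23 + (27 + 2*(-2))/(15 - 23)) = -307 + (-3 + (27 - 4)/(-8))/(23 + (27 - 4)/(-8)) = -307 + (-3 + 23*(-⅛))/(23 + 23*(-⅛)) = -307 + (-3 - 23/8)/(23 - 23/8) = -307 - 47/8/(161/8) = -307 + (8/161)*(-47/8) = -307 - 47/161 = -49474/161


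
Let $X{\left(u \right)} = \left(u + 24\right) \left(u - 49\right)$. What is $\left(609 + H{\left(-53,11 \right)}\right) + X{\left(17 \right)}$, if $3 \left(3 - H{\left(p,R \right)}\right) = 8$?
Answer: $- \frac{2108}{3} \approx -702.67$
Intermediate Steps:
$H{\left(p,R \right)} = \frac{1}{3}$ ($H{\left(p,R \right)} = 3 - \frac{8}{3} = \frac{1}{3}$)
$X{\left(u \right)} = \left(-49 + u\right) \left(24 + u\right)$ ($X{\left(u \right)} = \left(24 + u\right) \left(-49 + u\right) = \left(-49 + u\right) \left(24 + u\right)$)
$\left(609 + H{\left(-53,11 \right)}\right) + X{\left(17 \right)} = \left(609 + \frac{1}{3}\right) - \left(1601 - 289\right) = \frac{1828}{3} - 1312 = - \frac{2108}{3}$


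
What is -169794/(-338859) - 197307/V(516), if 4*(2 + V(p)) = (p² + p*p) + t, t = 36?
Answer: -4917080947/5012665885 ≈ -0.98093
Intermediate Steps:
V(p) = 7 + p²/2 (V(p) = -2 + ((p² + p*p) + 36)/4 = -2 + ((p² + p²) + 36)/4 = -2 + (2*p² + 36)/4 = -2 + (36 + 2*p²)/4 = -2 + (9 + p²/2) = 7 + p²/2)
-169794/(-338859) - 197307/V(516) = -169794/(-338859) - 197307/(7 + (½)*516²) = -169794*(-1/338859) - 197307/(7 + (½)*266256) = 18866/37651 - 197307/(7 + 133128) = 18866/37651 - 197307/133135 = -4917080947/5012665885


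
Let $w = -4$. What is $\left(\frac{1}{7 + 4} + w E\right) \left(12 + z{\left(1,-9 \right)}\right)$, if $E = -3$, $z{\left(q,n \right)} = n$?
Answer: $\frac{399}{11} \approx 36.273$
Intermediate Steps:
$\left(\frac{1}{7 + 4} + w E\right) \left(12 + z{\left(1,-9 \right)}\right) = \left(\frac{1}{7 + 4} - -12\right) \left(12 - 9\right) = \left(\frac{1}{11} + 12\right) 3 = \frac{133}{11} \cdot 3 = \frac{399}{11}$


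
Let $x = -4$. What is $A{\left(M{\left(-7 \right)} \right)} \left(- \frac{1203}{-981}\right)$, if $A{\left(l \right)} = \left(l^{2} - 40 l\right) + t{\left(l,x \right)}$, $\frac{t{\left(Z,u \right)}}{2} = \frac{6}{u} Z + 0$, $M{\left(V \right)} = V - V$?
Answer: $0$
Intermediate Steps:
$M{\left(V \right)} = 0$
$t{\left(Z,u \right)} = \frac{12 Z}{u}$ ($t{\left(Z,u \right)} = 2 \left(\frac{6}{u} Z + 0\right) = 2 \left(\frac{6 Z}{u} + 0\right) = 2 \frac{6 Z}{u} = \frac{12 Z}{u}$)
$A{\left(l \right)} = l^{2} - 43 l$ ($A{\left(l \right)} = \left(l^{2} - 40 l\right) + \frac{12 l}{-4} = \left(l^{2} - 40 l\right) + 12 l \left(- \frac{1}{4}\right) = \left(l^{2} - 40 l\right) - 3 l = l^{2} - 43 l$)
$A{\left(M{\left(-7 \right)} \right)} \left(- \frac{1203}{-981}\right) = 0 \left(-43 + 0\right) \left(- \frac{1203}{-981}\right) = 0 \left(-43\right) \left(\left(-1203\right) \left(- \frac{1}{981}\right)\right) = 0 \cdot \frac{401}{327} = 0$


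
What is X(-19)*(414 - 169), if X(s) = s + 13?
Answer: -1470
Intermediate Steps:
X(s) = 13 + s
X(-19)*(414 - 169) = (13 - 19)*(414 - 169) = -6*245 = -1470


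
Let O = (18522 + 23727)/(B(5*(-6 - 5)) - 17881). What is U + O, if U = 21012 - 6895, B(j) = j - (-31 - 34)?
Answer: 84080886/5957 ≈ 14115.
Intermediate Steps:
B(j) = 65 + j (B(j) = j - 1*(-65) = j + 65 = 65 + j)
U = 14117
O = -14083/5957 (O = (18522 + 23727)/((65 + 5*(-6 - 5)) - 17881) = 42249/((65 + 5*(-11)) - 17881) = 42249/((65 - 55) - 17881) = 42249/(10 - 17881) = 42249/(-17871) = 42249*(-1/17871) = -14083/5957 ≈ -2.3641)
U + O = 14117 - 14083/5957 = 84080886/5957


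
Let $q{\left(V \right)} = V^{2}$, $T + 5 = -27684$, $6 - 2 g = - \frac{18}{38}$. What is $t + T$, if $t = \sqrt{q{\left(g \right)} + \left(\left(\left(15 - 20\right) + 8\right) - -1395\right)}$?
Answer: $-27689 + \frac{\sqrt{2033841}}{38} \approx -27651.0$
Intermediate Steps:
$g = \frac{123}{38}$ ($g = 3 - \frac{\left(-18\right) \frac{1}{38}}{2} = 3 - - \frac{9}{38} = 3 + \frac{9}{38} = \frac{123}{38} \approx 3.2368$)
$T = -27689$ ($T = -5 - 27684 = -27689$)
$t = \frac{\sqrt{2033841}}{38}$ ($t = \sqrt{\left(\frac{123}{38}\right)^{2} + \left(\left(\left(15 - 20\right) + 8\right) - -1395\right)} = \sqrt{\frac{15129}{1444} + \left(\left(-5 + 8\right) + 1395\right)} = \sqrt{\frac{15129}{1444} + \left(3 + 1395\right)} = \sqrt{\frac{15129}{1444} + 1398} = \sqrt{\frac{2033841}{1444}} = \frac{\sqrt{2033841}}{38} \approx 37.53$)
$t + T = \frac{\sqrt{2033841}}{38} - 27689 = -27689 + \frac{\sqrt{2033841}}{38}$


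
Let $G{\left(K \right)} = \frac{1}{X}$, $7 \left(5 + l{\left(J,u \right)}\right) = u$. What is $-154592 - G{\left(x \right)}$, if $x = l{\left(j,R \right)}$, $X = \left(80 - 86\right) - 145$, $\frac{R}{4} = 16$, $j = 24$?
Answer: $- \frac{23343391}{151} \approx -1.5459 \cdot 10^{5}$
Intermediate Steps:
$R = 64$ ($R = 4 \cdot 16 = 64$)
$l{\left(J,u \right)} = -5 + \frac{u}{7}$
$X = -151$ ($X = -6 - 145 = -151$)
$x = \frac{29}{7}$ ($x = -5 + \frac{1}{7} \cdot 64 = -5 + \frac{64}{7} = \frac{29}{7} \approx 4.1429$)
$G{\left(K \right)} = - \frac{1}{151}$ ($G{\left(K \right)} = \frac{1}{-151} = - \frac{1}{151}$)
$-154592 - G{\left(x \right)} = -154592 - - \frac{1}{151} = -154592 + \frac{1}{151} = - \frac{23343391}{151}$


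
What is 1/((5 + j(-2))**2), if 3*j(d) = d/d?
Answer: 9/256 ≈ 0.035156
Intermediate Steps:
j(d) = 1/3 (j(d) = (d/d)/3 = (1/3)*1 = 1/3)
1/((5 + j(-2))**2) = 1/((5 + 1/3)**2) = 1/((16/3)**2) = 1/(256/9) = 9/256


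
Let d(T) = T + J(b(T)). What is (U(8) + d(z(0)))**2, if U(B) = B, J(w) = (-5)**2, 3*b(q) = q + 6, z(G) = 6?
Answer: 1521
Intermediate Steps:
b(q) = 2 + q/3 (b(q) = (q + 6)/3 = (6 + q)/3 = 2 + q/3)
J(w) = 25
d(T) = 25 + T (d(T) = T + 25 = 25 + T)
(U(8) + d(z(0)))**2 = (8 + (25 + 6))**2 = (8 + 31)**2 = 39**2 = 1521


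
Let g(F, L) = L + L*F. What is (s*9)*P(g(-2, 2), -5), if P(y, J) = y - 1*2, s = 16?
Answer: -576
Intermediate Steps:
g(F, L) = L + F*L
P(y, J) = -2 + y (P(y, J) = y - 2 = -2 + y)
(s*9)*P(g(-2, 2), -5) = (16*9)*(-2 + 2*(1 - 2)) = 144*(-2 + 2*(-1)) = 144*(-2 - 2) = 144*(-4) = -576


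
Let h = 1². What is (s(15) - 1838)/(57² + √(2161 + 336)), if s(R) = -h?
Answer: -5974911/10553504 + 1839*√2497/10553504 ≈ -0.55745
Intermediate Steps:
h = 1
s(R) = -1 (s(R) = -1*1 = -1)
(s(15) - 1838)/(57² + √(2161 + 336)) = (-1 - 1838)/(57² + √(2161 + 336)) = -1839/(3249 + √2497)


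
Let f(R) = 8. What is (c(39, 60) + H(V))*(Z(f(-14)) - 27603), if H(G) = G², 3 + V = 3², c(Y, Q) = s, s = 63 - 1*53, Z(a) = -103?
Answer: -1274476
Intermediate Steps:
s = 10 (s = 63 - 53 = 10)
c(Y, Q) = 10
V = 6 (V = -3 + 3² = -3 + 9 = 6)
(c(39, 60) + H(V))*(Z(f(-14)) - 27603) = (10 + 6²)*(-103 - 27603) = (10 + 36)*(-27706) = 46*(-27706) = -1274476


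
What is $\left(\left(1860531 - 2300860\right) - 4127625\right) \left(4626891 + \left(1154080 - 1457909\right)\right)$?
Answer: $-19747548355148$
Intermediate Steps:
$\left(\left(1860531 - 2300860\right) - 4127625\right) \left(4626891 + \left(1154080 - 1457909\right)\right) = \left(-440329 - 4127625\right) \left(4626891 - 303829\right) = \left(-4567954\right) 4323062 = -19747548355148$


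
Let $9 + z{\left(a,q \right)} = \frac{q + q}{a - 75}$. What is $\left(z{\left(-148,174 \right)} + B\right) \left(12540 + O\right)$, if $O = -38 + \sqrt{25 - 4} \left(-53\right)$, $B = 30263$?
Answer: $\frac{84342167588}{223} - \frac{357553582 \sqrt{21}}{223} \approx 3.7087 \cdot 10^{8}$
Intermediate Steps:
$O = -38 - 53 \sqrt{21}$ ($O = -38 + \sqrt{21} \left(-53\right) = -38 - 53 \sqrt{21} \approx -280.88$)
$z{\left(a,q \right)} = -9 + \frac{2 q}{-75 + a}$ ($z{\left(a,q \right)} = -9 + \frac{q + q}{a - 75} = -9 + \frac{2 q}{-75 + a}$)
$\left(z{\left(-148,174 \right)} + B\right) \left(12540 + O\right) = \left(\frac{675 - -1332 + 2 \cdot 174}{-75 - 148} + 30263\right) \left(12540 - \left(38 + 53 \sqrt{21}\right)\right) = \left(\frac{675 + 1332 + 348}{-223} + 30263\right) \left(12502 - 53 \sqrt{21}\right) = \left(\left(- \frac{1}{223}\right) 2355 + 30263\right) \left(12502 - 53 \sqrt{21}\right) = \left(- \frac{2355}{223} + 30263\right) \left(12502 - 53 \sqrt{21}\right) = \frac{6746294 \left(12502 - 53 \sqrt{21}\right)}{223} = \frac{84342167588}{223} - \frac{357553582 \sqrt{21}}{223}$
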